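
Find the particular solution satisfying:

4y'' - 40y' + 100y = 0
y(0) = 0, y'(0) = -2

General solution: y = (C₁ + C₂x)e^(5x)
Repeated root r = 5
Applying ICs: C₁ = 0, C₂ = -2
Particular solution: y = -2xe^(5x)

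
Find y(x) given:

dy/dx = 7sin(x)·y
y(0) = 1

General solution: y = Ce^(-7cos(x))
Applying IC y(0) = 1:
Particular solution: y = e^(7(1-cos(x)))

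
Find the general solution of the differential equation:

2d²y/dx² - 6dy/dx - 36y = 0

Characteristic equation: 2r² - 6r - 36 = 0
Divide by 2: r² - 3r - 18 = 0
Roots: r = 6, -3 (distinct real)
General solution: y = C₁e^(6x) + C₂e^(-3x)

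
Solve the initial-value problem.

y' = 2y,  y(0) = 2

General solution: y = Ce^(2x)
Applying IC y(0) = 2:
Particular solution: y = 2e^(2x)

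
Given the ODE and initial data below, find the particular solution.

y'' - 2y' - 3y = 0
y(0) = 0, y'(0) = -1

General solution: y = C₁e^(3x) + C₂e^(-x)
Applying ICs: C₁ = -1/4, C₂ = 1/4
Particular solution: y = -(1/4)e^(3x) + (1/4)e^(-x)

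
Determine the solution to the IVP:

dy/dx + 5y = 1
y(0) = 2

General solution: y = 1/5 + Ce^(-5x)
Applying y(0) = 2: C = 2 - 1/5 = 9/5
Particular solution: y = 1/5 + (9/5)e^(-5x)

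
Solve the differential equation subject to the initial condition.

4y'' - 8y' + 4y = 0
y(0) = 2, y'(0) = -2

General solution: y = (C₁ + C₂x)e^x
Repeated root r = 1
Applying ICs: C₁ = 2, C₂ = -4
Particular solution: y = (2 - 4x)e^x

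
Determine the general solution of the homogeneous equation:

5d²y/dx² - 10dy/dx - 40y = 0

Characteristic equation: 5r² - 10r - 40 = 0
Divide by 5: r² - 2r - 8 = 0
Roots: r = 4, -2 (distinct real)
General solution: y = C₁e^(4x) + C₂e^(-2x)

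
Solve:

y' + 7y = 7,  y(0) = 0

General solution: y = 1 + Ce^(-7x)
Applying y(0) = 0: C = 0 - 1 = -1
Particular solution: y = 1 - e^(-7x)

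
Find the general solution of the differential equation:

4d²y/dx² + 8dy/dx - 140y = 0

Characteristic equation: 4r² + 8r - 140 = 0
Divide by 4: r² + 2r - 35 = 0
Roots: r = 5, -7 (distinct real)
General solution: y = C₁e^(5x) + C₂e^(-7x)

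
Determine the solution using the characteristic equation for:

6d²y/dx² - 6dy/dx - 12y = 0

Characteristic equation: 6r² - 6r - 12 = 0
Divide by 6: r² - r - 2 = 0
Roots: r = 2, -1 (distinct real)
General solution: y = C₁e^(2x) + C₂e^(-x)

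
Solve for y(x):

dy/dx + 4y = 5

Using integrating factor method:

General solution: y = 5/4 + Ce^(-4x)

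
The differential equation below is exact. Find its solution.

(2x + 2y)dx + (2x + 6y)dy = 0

Verify exactness: ∂M/∂y = ∂N/∂x ✓
Find F(x,y) such that ∂F/∂x = M, ∂F/∂y = N
Solution: x² + 2xy + 3y² = C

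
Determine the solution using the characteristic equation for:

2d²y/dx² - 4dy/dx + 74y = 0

Characteristic equation: 2r² - 4r + 74 = 0
Divide by 2: r² - 2r + 37 = 0
Roots: r = 1 ± 6i (complex conjugates)
General solution: y = e^x(C₁cos(6x) + C₂sin(6x))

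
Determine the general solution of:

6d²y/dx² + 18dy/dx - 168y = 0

Characteristic equation: 6r² + 18r - 168 = 0
Divide by 6: r² + 3r - 28 = 0
Roots: r = 4, -7 (distinct real)
General solution: y = C₁e^(4x) + C₂e^(-7x)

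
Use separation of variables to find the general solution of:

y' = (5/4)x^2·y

Separating variables and integrating:
ln|y| = 5x^3/12 + C

General solution: y = Ce^(5x^3/12)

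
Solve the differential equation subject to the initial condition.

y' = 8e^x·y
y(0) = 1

General solution: y = Ce^(8e^x)
Applying IC y(0) = 1:
Particular solution: y = e^(8(e^x - 1))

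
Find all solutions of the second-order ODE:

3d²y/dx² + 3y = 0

Characteristic equation: 3r² + 3 = 0
Divide by 3: r² + 1 = 0
Roots: r = ±i (complex conjugates)
General solution: y = C₁cos(x) + C₂sin(x)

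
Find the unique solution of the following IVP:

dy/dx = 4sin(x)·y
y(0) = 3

General solution: y = Ce^(-4cos(x))
Applying IC y(0) = 3:
Particular solution: y = 3e^(4(1-cos(x)))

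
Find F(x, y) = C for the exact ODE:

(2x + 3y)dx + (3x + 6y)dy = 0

Verify exactness: ∂M/∂y = ∂N/∂x ✓
Find F(x,y) such that ∂F/∂x = M, ∂F/∂y = N
Solution: x² + 3xy + 3y² = C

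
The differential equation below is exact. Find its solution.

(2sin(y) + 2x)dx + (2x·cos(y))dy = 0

Verify exactness: ∂M/∂y = ∂N/∂x ✓
Find F(x,y) such that ∂F/∂x = M, ∂F/∂y = N
Solution: 2x·sin(y) + x² = C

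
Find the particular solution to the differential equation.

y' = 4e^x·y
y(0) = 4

General solution: y = Ce^(4e^x)
Applying IC y(0) = 4:
Particular solution: y = 4e^(4(e^x - 1))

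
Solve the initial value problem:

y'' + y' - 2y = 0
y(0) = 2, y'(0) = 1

General solution: y = C₁e^x + C₂e^(-2x)
Applying ICs: C₁ = 5/3, C₂ = 1/3
Particular solution: y = (5/3)e^x + (1/3)e^(-2x)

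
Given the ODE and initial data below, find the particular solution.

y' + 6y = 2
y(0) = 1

General solution: y = 1/3 + Ce^(-6x)
Applying y(0) = 1: C = 1 - 1/3 = 2/3
Particular solution: y = 1/3 + (2/3)e^(-6x)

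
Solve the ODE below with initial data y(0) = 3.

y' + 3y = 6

General solution: y = 2 + Ce^(-3x)
Applying y(0) = 3: C = 3 - 2 = 1
Particular solution: y = 2 + e^(-3x)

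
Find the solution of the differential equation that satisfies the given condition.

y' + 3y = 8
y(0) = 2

General solution: y = 8/3 + Ce^(-3x)
Applying y(0) = 2: C = 2 - 8/3 = -2/3
Particular solution: y = 8/3 - (2/3)e^(-3x)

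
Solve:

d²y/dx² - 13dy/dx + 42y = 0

Characteristic equation: r² - 13r + 42 = 0
Roots: r = 7, 6 (distinct real)
General solution: y = C₁e^(7x) + C₂e^(6x)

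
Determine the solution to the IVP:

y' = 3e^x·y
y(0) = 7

General solution: y = Ce^(3e^x)
Applying IC y(0) = 7:
Particular solution: y = 7e^(3(e^x - 1))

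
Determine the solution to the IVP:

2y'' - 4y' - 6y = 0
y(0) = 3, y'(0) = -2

General solution: y = C₁e^(3x) + C₂e^(-x)
Applying ICs: C₁ = 1/4, C₂ = 11/4
Particular solution: y = (1/4)e^(3x) + (11/4)e^(-x)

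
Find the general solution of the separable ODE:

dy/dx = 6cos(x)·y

Separating variables and integrating:
ln|y| = 6sin(x) + C

General solution: y = Ce^(6sin(x))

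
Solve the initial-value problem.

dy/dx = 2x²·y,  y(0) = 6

General solution: y = Ce^(2x³/3)
Applying IC y(0) = 6:
Particular solution: y = 6e^(2x³/3)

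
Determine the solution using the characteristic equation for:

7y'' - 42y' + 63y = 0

Characteristic equation: 7r² - 42r + 63 = 0
Divide by 7: r² - 6r + 9 = 0
Factored: (r - 3)² = 0
Repeated root: r = 3
General solution: y = (C₁ + C₂x)e^(3x)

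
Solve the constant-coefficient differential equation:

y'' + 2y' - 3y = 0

Characteristic equation: r² + 2r - 3 = 0
Roots: r = 1, -3 (distinct real)
General solution: y = C₁e^x + C₂e^(-3x)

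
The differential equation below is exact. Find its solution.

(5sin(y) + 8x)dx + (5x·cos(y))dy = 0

Verify exactness: ∂M/∂y = ∂N/∂x ✓
Find F(x,y) such that ∂F/∂x = M, ∂F/∂y = N
Solution: 5x·sin(y) + 4x² = C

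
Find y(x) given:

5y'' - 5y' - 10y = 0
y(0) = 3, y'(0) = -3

General solution: y = C₁e^(2x) + C₂e^(-x)
Applying ICs: C₁ = 0, C₂ = 3
Particular solution: y = 3e^(-x)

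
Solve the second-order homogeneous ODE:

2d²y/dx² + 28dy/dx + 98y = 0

Characteristic equation: 2r² + 28r + 98 = 0
Divide by 2: r² + 14r + 49 = 0
Factored: (r + 7)² = 0
Repeated root: r = -7
General solution: y = (C₁ + C₂x)e^(-7x)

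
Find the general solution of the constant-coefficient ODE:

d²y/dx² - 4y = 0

Characteristic equation: r² - 4 = 0
Roots: r = 2, -2 (distinct real)
General solution: y = C₁e^(2x) + C₂e^(-2x)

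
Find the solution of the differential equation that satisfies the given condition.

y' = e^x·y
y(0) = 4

General solution: y = Ce^(e^x)
Applying IC y(0) = 4:
Particular solution: y = 4e^(e^x - 1)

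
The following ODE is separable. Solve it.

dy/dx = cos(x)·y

Separating variables and integrating:
ln|y| = sin(x) + C

General solution: y = Ce^(sin(x))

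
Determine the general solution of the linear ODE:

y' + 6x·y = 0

Using integrating factor method:

General solution: y = Ce^(-3x^2)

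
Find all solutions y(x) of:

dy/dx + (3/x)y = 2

Using integrating factor method:

General solution: y = (1/2)x + Cx^(-3)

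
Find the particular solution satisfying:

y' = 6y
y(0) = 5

General solution: y = Ce^(6x)
Applying IC y(0) = 5:
Particular solution: y = 5e^(6x)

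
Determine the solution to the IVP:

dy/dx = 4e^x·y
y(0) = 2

General solution: y = Ce^(4e^x)
Applying IC y(0) = 2:
Particular solution: y = 2e^(4(e^x - 1))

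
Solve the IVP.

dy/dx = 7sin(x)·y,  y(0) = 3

General solution: y = Ce^(-7cos(x))
Applying IC y(0) = 3:
Particular solution: y = 3e^(7(1-cos(x)))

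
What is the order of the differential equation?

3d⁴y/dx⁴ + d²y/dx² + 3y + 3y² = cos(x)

The order is 4 (highest derivative is of order 4).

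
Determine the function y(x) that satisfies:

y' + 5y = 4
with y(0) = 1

General solution: y = 4/5 + Ce^(-5x)
Applying y(0) = 1: C = 1 - 4/5 = 1/5
Particular solution: y = 4/5 + (1/5)e^(-5x)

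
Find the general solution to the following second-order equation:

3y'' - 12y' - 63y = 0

Characteristic equation: 3r² - 12r - 63 = 0
Divide by 3: r² - 4r - 21 = 0
Roots: r = 7, -3 (distinct real)
General solution: y = C₁e^(7x) + C₂e^(-3x)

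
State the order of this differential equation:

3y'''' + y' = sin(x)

The order is 4 (highest derivative is of order 4).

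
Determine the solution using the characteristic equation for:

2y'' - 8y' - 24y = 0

Characteristic equation: 2r² - 8r - 24 = 0
Divide by 2: r² - 4r - 12 = 0
Roots: r = 6, -2 (distinct real)
General solution: y = C₁e^(6x) + C₂e^(-2x)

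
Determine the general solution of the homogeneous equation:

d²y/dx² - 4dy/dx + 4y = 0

Characteristic equation: r² - 4r + 4 = 0
Factored: (r - 2)² = 0
Repeated root: r = 2
General solution: y = (C₁ + C₂x)e^(2x)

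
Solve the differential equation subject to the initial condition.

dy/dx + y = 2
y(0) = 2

General solution: y = 2 + Ce^(-x)
Applying y(0) = 2: C = 2 - 2 = 0
Particular solution: y = 2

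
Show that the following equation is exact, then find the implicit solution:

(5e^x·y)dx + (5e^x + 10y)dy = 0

Verify exactness: ∂M/∂y = ∂N/∂x ✓
Find F(x,y) such that ∂F/∂x = M, ∂F/∂y = N
Solution: 5e^x·y + 5y² = C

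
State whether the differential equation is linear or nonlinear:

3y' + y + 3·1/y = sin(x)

Nonlinear (1/y term)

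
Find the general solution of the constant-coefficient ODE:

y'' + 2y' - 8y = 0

Characteristic equation: r² + 2r - 8 = 0
Roots: r = 2, -4 (distinct real)
General solution: y = C₁e^(2x) + C₂e^(-4x)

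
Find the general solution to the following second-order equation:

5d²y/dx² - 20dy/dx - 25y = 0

Characteristic equation: 5r² - 20r - 25 = 0
Divide by 5: r² - 4r - 5 = 0
Roots: r = 5, -1 (distinct real)
General solution: y = C₁e^(5x) + C₂e^(-x)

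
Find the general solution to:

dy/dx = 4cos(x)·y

Separating variables and integrating:
ln|y| = 4sin(x) + C

General solution: y = Ce^(4sin(x))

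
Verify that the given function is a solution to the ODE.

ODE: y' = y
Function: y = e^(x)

Verification:
y = e^(x)
y' = e^(x)
y = e^(x)
y' = y ✓

Yes, it is a solution.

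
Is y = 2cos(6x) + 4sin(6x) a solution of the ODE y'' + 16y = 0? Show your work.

Verification:
y'' = -72cos(6x) - 144sin(6x)
y'' + 16y ≠ 0 (frequency mismatch: got 36 instead of 16)

No, it is not a solution.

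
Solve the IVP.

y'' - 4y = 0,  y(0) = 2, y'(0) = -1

General solution: y = C₁e^(2x) + C₂e^(-2x)
Applying ICs: C₁ = 3/4, C₂ = 5/4
Particular solution: y = (3/4)e^(2x) + (5/4)e^(-2x)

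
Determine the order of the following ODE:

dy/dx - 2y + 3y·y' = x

The order is 1 (highest derivative is of order 1).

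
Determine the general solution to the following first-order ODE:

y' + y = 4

Using integrating factor method:

General solution: y = 4 + Ce^(-x)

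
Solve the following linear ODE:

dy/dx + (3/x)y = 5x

Using integrating factor method:

General solution: y = x^2 + Cx^(-3)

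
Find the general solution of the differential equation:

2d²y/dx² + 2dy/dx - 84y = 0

Characteristic equation: 2r² + 2r - 84 = 0
Divide by 2: r² + r - 42 = 0
Roots: r = 6, -7 (distinct real)
General solution: y = C₁e^(6x) + C₂e^(-7x)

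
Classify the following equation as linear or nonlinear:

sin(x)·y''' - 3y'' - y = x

Linear (y and its derivatives appear to the first power only, no products of y terms)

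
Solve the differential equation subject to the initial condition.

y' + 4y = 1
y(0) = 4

General solution: y = 1/4 + Ce^(-4x)
Applying y(0) = 4: C = 4 - 1/4 = 15/4
Particular solution: y = 1/4 + (15/4)e^(-4x)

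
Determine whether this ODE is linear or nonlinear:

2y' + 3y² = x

Nonlinear (y² term)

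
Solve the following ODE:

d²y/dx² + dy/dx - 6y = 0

Characteristic equation: r² + r - 6 = 0
Roots: r = 2, -3 (distinct real)
General solution: y = C₁e^(2x) + C₂e^(-3x)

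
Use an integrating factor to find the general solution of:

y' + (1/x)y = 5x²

Using integrating factor method:

General solution: y = (5/4)x^3 + C/x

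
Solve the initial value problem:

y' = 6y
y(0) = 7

General solution: y = Ce^(6x)
Applying IC y(0) = 7:
Particular solution: y = 7e^(6x)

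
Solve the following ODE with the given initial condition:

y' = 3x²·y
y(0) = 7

General solution: y = Ce^(x³)
Applying IC y(0) = 7:
Particular solution: y = 7e^(x³)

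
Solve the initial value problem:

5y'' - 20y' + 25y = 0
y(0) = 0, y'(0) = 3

General solution: y = e^(2x)(C₁cos(x) + C₂sin(x))
Complex roots r = 2 ± i
Applying ICs: C₁ = 0, C₂ = 3
Particular solution: y = e^(2x)(3sin(x))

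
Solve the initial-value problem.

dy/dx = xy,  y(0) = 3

General solution: y = Ce^(x²/2)
Applying IC y(0) = 3:
Particular solution: y = 3e^(x²/2)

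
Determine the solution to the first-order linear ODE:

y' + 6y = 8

Using integrating factor method:

General solution: y = 4/3 + Ce^(-6x)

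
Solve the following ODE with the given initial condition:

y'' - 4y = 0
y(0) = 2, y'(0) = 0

General solution: y = C₁e^(2x) + C₂e^(-2x)
Applying ICs: C₁ = 1, C₂ = 1
Particular solution: y = e^(2x) + e^(-2x)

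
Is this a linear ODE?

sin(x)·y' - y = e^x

Yes. Linear (y and its derivatives appear to the first power only, no products of y terms)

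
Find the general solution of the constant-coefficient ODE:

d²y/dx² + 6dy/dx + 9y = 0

Characteristic equation: r² + 6r + 9 = 0
Factored: (r + 3)² = 0
Repeated root: r = -3
General solution: y = (C₁ + C₂x)e^(-3x)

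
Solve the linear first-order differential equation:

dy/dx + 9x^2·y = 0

Using integrating factor method:

General solution: y = Ce^(-3x^3)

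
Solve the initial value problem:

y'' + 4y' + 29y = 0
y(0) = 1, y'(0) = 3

General solution: y = e^(-2x)(C₁cos(5x) + C₂sin(5x))
Complex roots r = -2 ± 5i
Applying ICs: C₁ = 1, C₂ = 1
Particular solution: y = e^(-2x)(cos(5x) + sin(5x))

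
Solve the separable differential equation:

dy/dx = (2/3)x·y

Separating variables and integrating:
ln|y| = x^2/3 + C

General solution: y = Ce^(x^2/3)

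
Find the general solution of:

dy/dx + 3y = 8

Using integrating factor method:

General solution: y = 8/3 + Ce^(-3x)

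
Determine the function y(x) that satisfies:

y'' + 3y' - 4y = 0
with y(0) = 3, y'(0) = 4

General solution: y = C₁e^x + C₂e^(-4x)
Applying ICs: C₁ = 16/5, C₂ = -1/5
Particular solution: y = (16/5)e^x - (1/5)e^(-4x)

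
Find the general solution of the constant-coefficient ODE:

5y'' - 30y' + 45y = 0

Characteristic equation: 5r² - 30r + 45 = 0
Divide by 5: r² - 6r + 9 = 0
Factored: (r - 3)² = 0
Repeated root: r = 3
General solution: y = (C₁ + C₂x)e^(3x)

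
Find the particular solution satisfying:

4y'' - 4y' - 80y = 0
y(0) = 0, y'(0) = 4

General solution: y = C₁e^(5x) + C₂e^(-4x)
Applying ICs: C₁ = 4/9, C₂ = -4/9
Particular solution: y = (4/9)e^(5x) - (4/9)e^(-4x)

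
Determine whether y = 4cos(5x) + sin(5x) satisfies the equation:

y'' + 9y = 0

Verification:
y'' = -100cos(5x) - 25sin(5x)
y'' + 9y ≠ 0 (frequency mismatch: got 25 instead of 9)

No, it is not a solution.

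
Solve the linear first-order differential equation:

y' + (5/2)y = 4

Using integrating factor method:

General solution: y = 8/5 + Ce^(-5x/2)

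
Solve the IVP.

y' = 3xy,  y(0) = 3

General solution: y = Ce^(3x²/2)
Applying IC y(0) = 3:
Particular solution: y = 3e^(3x²/2)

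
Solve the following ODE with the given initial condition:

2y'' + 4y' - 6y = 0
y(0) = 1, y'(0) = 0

General solution: y = C₁e^x + C₂e^(-3x)
Applying ICs: C₁ = 3/4, C₂ = 1/4
Particular solution: y = (3/4)e^x + (1/4)e^(-3x)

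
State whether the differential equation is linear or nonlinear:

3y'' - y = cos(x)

Linear (y and its derivatives appear to the first power only, no products of y terms)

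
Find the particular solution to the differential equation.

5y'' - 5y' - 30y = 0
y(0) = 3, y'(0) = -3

General solution: y = C₁e^(3x) + C₂e^(-2x)
Applying ICs: C₁ = 3/5, C₂ = 12/5
Particular solution: y = (3/5)e^(3x) + (12/5)e^(-2x)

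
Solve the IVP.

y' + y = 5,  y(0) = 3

General solution: y = 5 + Ce^(-x)
Applying y(0) = 3: C = 3 - 5 = -2
Particular solution: y = 5 - 2e^(-x)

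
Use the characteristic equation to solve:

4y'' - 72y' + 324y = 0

Characteristic equation: 4r² - 72r + 324 = 0
Divide by 4: r² - 18r + 81 = 0
Factored: (r - 9)² = 0
Repeated root: r = 9
General solution: y = (C₁ + C₂x)e^(9x)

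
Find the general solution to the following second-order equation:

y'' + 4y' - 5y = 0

Characteristic equation: r² + 4r - 5 = 0
Roots: r = 1, -5 (distinct real)
General solution: y = C₁e^x + C₂e^(-5x)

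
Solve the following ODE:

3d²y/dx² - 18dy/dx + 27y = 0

Characteristic equation: 3r² - 18r + 27 = 0
Divide by 3: r² - 6r + 9 = 0
Factored: (r - 3)² = 0
Repeated root: r = 3
General solution: y = (C₁ + C₂x)e^(3x)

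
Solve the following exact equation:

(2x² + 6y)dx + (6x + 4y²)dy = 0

Verify exactness: ∂M/∂y = ∂N/∂x ✓
Find F(x,y) such that ∂F/∂x = M, ∂F/∂y = N
Solution: 2x³/3 + 6xy + 4y³/3 = C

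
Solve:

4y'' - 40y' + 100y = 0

Characteristic equation: 4r² - 40r + 100 = 0
Divide by 4: r² - 10r + 25 = 0
Factored: (r - 5)² = 0
Repeated root: r = 5
General solution: y = (C₁ + C₂x)e^(5x)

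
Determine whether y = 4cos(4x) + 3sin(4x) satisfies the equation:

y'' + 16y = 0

Verification:
y'' = -64cos(4x) - 48sin(4x)
y'' + 16y = 0 ✓

Yes, it is a solution.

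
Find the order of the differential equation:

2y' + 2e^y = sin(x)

The order is 1 (highest derivative is of order 1).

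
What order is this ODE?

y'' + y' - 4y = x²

The order is 2 (highest derivative is of order 2).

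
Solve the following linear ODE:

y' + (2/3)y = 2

Using integrating factor method:

General solution: y = 3 + Ce^(-2x/3)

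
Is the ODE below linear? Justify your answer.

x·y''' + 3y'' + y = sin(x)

Yes. Linear (y and its derivatives appear to the first power only, no products of y terms)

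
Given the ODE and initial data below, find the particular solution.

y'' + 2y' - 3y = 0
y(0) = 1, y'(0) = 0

General solution: y = C₁e^x + C₂e^(-3x)
Applying ICs: C₁ = 3/4, C₂ = 1/4
Particular solution: y = (3/4)e^x + (1/4)e^(-3x)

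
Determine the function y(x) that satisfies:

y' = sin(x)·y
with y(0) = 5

General solution: y = Ce^(-cos(x))
Applying IC y(0) = 5:
Particular solution: y = 5e^(1-cos(x))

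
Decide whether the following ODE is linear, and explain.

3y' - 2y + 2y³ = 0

Nonlinear (y³ term)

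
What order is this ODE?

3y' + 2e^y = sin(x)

The order is 1 (highest derivative is of order 1).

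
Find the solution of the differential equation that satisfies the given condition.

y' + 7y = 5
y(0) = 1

General solution: y = 5/7 + Ce^(-7x)
Applying y(0) = 1: C = 1 - 5/7 = 2/7
Particular solution: y = 5/7 + (2/7)e^(-7x)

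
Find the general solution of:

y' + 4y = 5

Using integrating factor method:

General solution: y = 5/4 + Ce^(-4x)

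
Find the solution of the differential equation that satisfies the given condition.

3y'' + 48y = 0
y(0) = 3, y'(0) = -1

General solution: y = C₁cos(4x) + C₂sin(4x)
Complex roots r = ±4i
Applying ICs: C₁ = 3, C₂ = -1/4
Particular solution: y = 3cos(4x) - (1/4)sin(4x)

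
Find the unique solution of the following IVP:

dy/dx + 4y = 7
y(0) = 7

General solution: y = 7/4 + Ce^(-4x)
Applying y(0) = 7: C = 7 - 7/4 = 21/4
Particular solution: y = 7/4 + (21/4)e^(-4x)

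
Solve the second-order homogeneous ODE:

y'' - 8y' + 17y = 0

Characteristic equation: r² - 8r + 17 = 0
Roots: r = 4 ± i (complex conjugates)
General solution: y = e^(4x)(C₁cos(x) + C₂sin(x))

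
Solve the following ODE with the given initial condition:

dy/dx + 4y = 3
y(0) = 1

General solution: y = 3/4 + Ce^(-4x)
Applying y(0) = 1: C = 1 - 3/4 = 1/4
Particular solution: y = 3/4 + (1/4)e^(-4x)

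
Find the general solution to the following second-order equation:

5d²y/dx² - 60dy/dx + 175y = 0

Characteristic equation: 5r² - 60r + 175 = 0
Divide by 5: r² - 12r + 35 = 0
Roots: r = 7, 5 (distinct real)
General solution: y = C₁e^(7x) + C₂e^(5x)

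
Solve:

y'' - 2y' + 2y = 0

Characteristic equation: r² - 2r + 2 = 0
Roots: r = 1 ± i (complex conjugates)
General solution: y = e^x(C₁cos(x) + C₂sin(x))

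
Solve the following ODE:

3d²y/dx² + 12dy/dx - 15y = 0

Characteristic equation: 3r² + 12r - 15 = 0
Divide by 3: r² + 4r - 5 = 0
Roots: r = 1, -5 (distinct real)
General solution: y = C₁e^x + C₂e^(-5x)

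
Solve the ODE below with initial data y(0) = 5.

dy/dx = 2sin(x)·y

General solution: y = Ce^(-2cos(x))
Applying IC y(0) = 5:
Particular solution: y = 5e^(2(1-cos(x)))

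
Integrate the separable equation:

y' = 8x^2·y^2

Separating variables and integrating:
-1/y = 8x^3/3 + C

General solution: y^-1 = (-8/3)x^3 + C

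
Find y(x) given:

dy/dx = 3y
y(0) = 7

General solution: y = Ce^(3x)
Applying IC y(0) = 7:
Particular solution: y = 7e^(3x)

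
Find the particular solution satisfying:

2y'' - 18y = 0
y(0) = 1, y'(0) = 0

General solution: y = C₁e^(3x) + C₂e^(-3x)
Applying ICs: C₁ = 1/2, C₂ = 1/2
Particular solution: y = (1/2)e^(3x) + (1/2)e^(-3x)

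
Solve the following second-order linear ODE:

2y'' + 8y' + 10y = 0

Characteristic equation: 2r² + 8r + 10 = 0
Divide by 2: r² + 4r + 5 = 0
Roots: r = -2 ± i (complex conjugates)
General solution: y = e^(-2x)(C₁cos(x) + C₂sin(x))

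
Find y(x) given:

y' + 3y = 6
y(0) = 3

General solution: y = 2 + Ce^(-3x)
Applying y(0) = 3: C = 3 - 2 = 1
Particular solution: y = 2 + e^(-3x)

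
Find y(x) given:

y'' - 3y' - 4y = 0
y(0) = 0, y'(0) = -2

General solution: y = C₁e^(4x) + C₂e^(-x)
Applying ICs: C₁ = -2/5, C₂ = 2/5
Particular solution: y = -(2/5)e^(4x) + (2/5)e^(-x)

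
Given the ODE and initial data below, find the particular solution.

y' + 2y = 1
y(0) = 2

General solution: y = 1/2 + Ce^(-2x)
Applying y(0) = 2: C = 2 - 1/2 = 3/2
Particular solution: y = 1/2 + (3/2)e^(-2x)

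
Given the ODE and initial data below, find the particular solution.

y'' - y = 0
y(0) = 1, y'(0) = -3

General solution: y = C₁e^x + C₂e^(-x)
Applying ICs: C₁ = -1, C₂ = 2
Particular solution: y = -e^x + 2e^(-x)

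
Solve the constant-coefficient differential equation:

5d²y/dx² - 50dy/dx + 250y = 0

Characteristic equation: 5r² - 50r + 250 = 0
Divide by 5: r² - 10r + 50 = 0
Roots: r = 5 ± 5i (complex conjugates)
General solution: y = e^(5x)(C₁cos(5x) + C₂sin(5x))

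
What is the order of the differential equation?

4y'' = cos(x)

The order is 2 (highest derivative is of order 2).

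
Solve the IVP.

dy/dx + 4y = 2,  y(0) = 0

General solution: y = 1/2 + Ce^(-4x)
Applying y(0) = 0: C = 0 - 1/2 = -1/2
Particular solution: y = 1/2 - (1/2)e^(-4x)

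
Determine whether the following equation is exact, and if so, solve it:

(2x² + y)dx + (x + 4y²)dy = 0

Verify exactness: ∂M/∂y = ∂N/∂x ✓
Find F(x,y) such that ∂F/∂x = M, ∂F/∂y = N
Solution: 2x³/3 + xy + 4y³/3 = C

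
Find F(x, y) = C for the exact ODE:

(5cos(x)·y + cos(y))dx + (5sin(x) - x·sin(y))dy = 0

Verify exactness: ∂M/∂y = ∂N/∂x ✓
Find F(x,y) such that ∂F/∂x = M, ∂F/∂y = N
Solution: 5sin(x)·y + x·cos(y) = C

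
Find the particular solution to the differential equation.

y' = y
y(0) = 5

General solution: y = Ce^x
Applying IC y(0) = 5:
Particular solution: y = 5e^x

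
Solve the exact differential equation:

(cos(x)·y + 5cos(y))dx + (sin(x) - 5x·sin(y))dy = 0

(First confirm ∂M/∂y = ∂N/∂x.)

Verify exactness: ∂M/∂y = ∂N/∂x ✓
Find F(x,y) such that ∂F/∂x = M, ∂F/∂y = N
Solution: sin(x)·y + 5x·cos(y) = C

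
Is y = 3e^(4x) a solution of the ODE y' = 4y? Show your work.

Verification:
y = 3e^(4x)
y' = 12e^(4x)
4y = 12e^(4x)
y' = 4y ✓

Yes, it is a solution.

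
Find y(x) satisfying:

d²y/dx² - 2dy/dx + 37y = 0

Characteristic equation: r² - 2r + 37 = 0
Roots: r = 1 ± 6i (complex conjugates)
General solution: y = e^x(C₁cos(6x) + C₂sin(6x))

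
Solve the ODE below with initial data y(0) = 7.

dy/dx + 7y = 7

General solution: y = 1 + Ce^(-7x)
Applying y(0) = 7: C = 7 - 1 = 6
Particular solution: y = 1 + 6e^(-7x)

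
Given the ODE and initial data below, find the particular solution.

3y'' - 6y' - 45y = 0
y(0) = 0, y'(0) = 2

General solution: y = C₁e^(5x) + C₂e^(-3x)
Applying ICs: C₁ = 1/4, C₂ = -1/4
Particular solution: y = (1/4)e^(5x) - (1/4)e^(-3x)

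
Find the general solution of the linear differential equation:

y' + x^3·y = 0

Using integrating factor method:

General solution: y = Ce^(-x^4/4)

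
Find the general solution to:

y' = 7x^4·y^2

Separating variables and integrating:
-1/y = 7x^5/5 + C

General solution: y^-1 = (-7/5)x^5 + C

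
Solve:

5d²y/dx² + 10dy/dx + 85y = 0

Characteristic equation: 5r² + 10r + 85 = 0
Divide by 5: r² + 2r + 17 = 0
Roots: r = -1 ± 4i (complex conjugates)
General solution: y = e^(-x)(C₁cos(4x) + C₂sin(4x))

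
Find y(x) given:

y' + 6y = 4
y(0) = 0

General solution: y = 2/3 + Ce^(-6x)
Applying y(0) = 0: C = 0 - 2/3 = -2/3
Particular solution: y = 2/3 - (2/3)e^(-6x)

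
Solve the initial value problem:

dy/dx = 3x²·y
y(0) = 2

General solution: y = Ce^(x³)
Applying IC y(0) = 2:
Particular solution: y = 2e^(x³)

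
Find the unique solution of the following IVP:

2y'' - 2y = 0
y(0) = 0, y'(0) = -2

General solution: y = C₁e^x + C₂e^(-x)
Applying ICs: C₁ = -1, C₂ = 1
Particular solution: y = -e^x + e^(-x)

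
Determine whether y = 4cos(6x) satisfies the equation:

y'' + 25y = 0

Verification:
y'' = -144cos(6x)
y'' + 25y ≠ 0 (frequency mismatch: got 36 instead of 25)

No, it is not a solution.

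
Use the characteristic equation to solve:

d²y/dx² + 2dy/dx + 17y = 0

Characteristic equation: r² + 2r + 17 = 0
Roots: r = -1 ± 4i (complex conjugates)
General solution: y = e^(-x)(C₁cos(4x) + C₂sin(4x))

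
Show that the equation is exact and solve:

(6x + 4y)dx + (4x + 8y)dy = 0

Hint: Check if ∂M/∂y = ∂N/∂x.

Verify exactness: ∂M/∂y = ∂N/∂x ✓
Find F(x,y) such that ∂F/∂x = M, ∂F/∂y = N
Solution: 3x² + 4xy + 4y² = C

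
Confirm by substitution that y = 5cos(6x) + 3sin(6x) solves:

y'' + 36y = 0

Verification:
y'' = -180cos(6x) - 108sin(6x)
y'' + 36y = 0 ✓

Yes, it is a solution.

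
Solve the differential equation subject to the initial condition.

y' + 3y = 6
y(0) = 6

General solution: y = 2 + Ce^(-3x)
Applying y(0) = 6: C = 6 - 2 = 4
Particular solution: y = 2 + 4e^(-3x)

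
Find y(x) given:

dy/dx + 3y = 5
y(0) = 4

General solution: y = 5/3 + Ce^(-3x)
Applying y(0) = 4: C = 4 - 5/3 = 7/3
Particular solution: y = 5/3 + (7/3)e^(-3x)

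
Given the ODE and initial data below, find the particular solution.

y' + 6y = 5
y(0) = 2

General solution: y = 5/6 + Ce^(-6x)
Applying y(0) = 2: C = 2 - 5/6 = 7/6
Particular solution: y = 5/6 + (7/6)e^(-6x)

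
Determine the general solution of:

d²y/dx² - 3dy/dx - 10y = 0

Characteristic equation: r² - 3r - 10 = 0
Roots: r = 5, -2 (distinct real)
General solution: y = C₁e^(5x) + C₂e^(-2x)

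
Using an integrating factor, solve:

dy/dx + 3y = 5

Using integrating factor method:

General solution: y = 5/3 + Ce^(-3x)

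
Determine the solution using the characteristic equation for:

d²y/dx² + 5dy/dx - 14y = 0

Characteristic equation: r² + 5r - 14 = 0
Roots: r = 2, -7 (distinct real)
General solution: y = C₁e^(2x) + C₂e^(-7x)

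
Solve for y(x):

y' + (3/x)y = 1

Using integrating factor method:

General solution: y = (1/4)x + Cx^(-3)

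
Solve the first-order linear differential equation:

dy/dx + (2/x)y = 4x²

Using integrating factor method:

General solution: y = (4/5)x^3 + Cx^(-2)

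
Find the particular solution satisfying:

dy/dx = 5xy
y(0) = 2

General solution: y = Ce^(5x²/2)
Applying IC y(0) = 2:
Particular solution: y = 2e^(5x²/2)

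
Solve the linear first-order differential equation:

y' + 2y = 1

Using integrating factor method:

General solution: y = 1/2 + Ce^(-2x)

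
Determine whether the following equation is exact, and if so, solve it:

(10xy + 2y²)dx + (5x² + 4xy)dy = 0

Verify exactness: ∂M/∂y = ∂N/∂x ✓
Find F(x,y) such that ∂F/∂x = M, ∂F/∂y = N
Solution: 5x²y + 2xy² = C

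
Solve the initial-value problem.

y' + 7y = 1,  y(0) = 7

General solution: y = 1/7 + Ce^(-7x)
Applying y(0) = 7: C = 7 - 1/7 = 48/7
Particular solution: y = 1/7 + (48/7)e^(-7x)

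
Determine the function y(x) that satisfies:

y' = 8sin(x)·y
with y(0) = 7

General solution: y = Ce^(-8cos(x))
Applying IC y(0) = 7:
Particular solution: y = 7e^(8(1-cos(x)))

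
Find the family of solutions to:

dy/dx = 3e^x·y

Separating variables and integrating:
ln|y| = 3e^x + C

General solution: y = Ce^(3e^x)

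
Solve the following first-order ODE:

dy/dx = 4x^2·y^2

Separating variables and integrating:
-1/y = 4x^3/3 + C

General solution: y^-1 = (-4/3)x^3 + C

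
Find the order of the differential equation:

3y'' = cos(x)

The order is 2 (highest derivative is of order 2).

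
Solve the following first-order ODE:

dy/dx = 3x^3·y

Separating variables and integrating:
ln|y| = 3x^4/4 + C

General solution: y = Ce^(3x^4/4)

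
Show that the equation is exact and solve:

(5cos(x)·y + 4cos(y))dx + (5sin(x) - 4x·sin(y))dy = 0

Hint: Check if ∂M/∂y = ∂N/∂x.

Verify exactness: ∂M/∂y = ∂N/∂x ✓
Find F(x,y) such that ∂F/∂x = M, ∂F/∂y = N
Solution: 5sin(x)·y + 4x·cos(y) = C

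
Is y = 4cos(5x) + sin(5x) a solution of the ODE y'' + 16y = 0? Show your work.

Verification:
y'' = -100cos(5x) - 25sin(5x)
y'' + 16y ≠ 0 (frequency mismatch: got 25 instead of 16)

No, it is not a solution.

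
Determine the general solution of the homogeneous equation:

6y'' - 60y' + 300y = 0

Characteristic equation: 6r² - 60r + 300 = 0
Divide by 6: r² - 10r + 50 = 0
Roots: r = 5 ± 5i (complex conjugates)
General solution: y = e^(5x)(C₁cos(5x) + C₂sin(5x))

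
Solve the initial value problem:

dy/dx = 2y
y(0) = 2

General solution: y = Ce^(2x)
Applying IC y(0) = 2:
Particular solution: y = 2e^(2x)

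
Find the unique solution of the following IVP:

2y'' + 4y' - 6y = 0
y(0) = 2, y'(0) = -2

General solution: y = C₁e^x + C₂e^(-3x)
Applying ICs: C₁ = 1, C₂ = 1
Particular solution: y = e^x + e^(-3x)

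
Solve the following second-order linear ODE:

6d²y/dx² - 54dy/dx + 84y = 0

Characteristic equation: 6r² - 54r + 84 = 0
Divide by 6: r² - 9r + 14 = 0
Roots: r = 7, 2 (distinct real)
General solution: y = C₁e^(7x) + C₂e^(2x)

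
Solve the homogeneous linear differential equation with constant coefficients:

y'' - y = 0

Characteristic equation: r² - 1 = 0
Roots: r = 1, -1 (distinct real)
General solution: y = C₁e^x + C₂e^(-x)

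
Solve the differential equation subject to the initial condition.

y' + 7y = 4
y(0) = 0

General solution: y = 4/7 + Ce^(-7x)
Applying y(0) = 0: C = 0 - 4/7 = -4/7
Particular solution: y = 4/7 - (4/7)e^(-7x)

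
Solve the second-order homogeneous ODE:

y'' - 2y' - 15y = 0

Characteristic equation: r² - 2r - 15 = 0
Roots: r = 5, -3 (distinct real)
General solution: y = C₁e^(5x) + C₂e^(-3x)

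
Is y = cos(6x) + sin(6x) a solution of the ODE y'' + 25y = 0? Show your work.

Verification:
y'' = -36cos(6x) - 36sin(6x)
y'' + 25y ≠ 0 (frequency mismatch: got 36 instead of 25)

No, it is not a solution.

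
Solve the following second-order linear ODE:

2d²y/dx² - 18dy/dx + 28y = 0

Characteristic equation: 2r² - 18r + 28 = 0
Divide by 2: r² - 9r + 14 = 0
Roots: r = 2, 7 (distinct real)
General solution: y = C₁e^(2x) + C₂e^(7x)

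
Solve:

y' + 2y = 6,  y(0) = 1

General solution: y = 3 + Ce^(-2x)
Applying y(0) = 1: C = 1 - 3 = -2
Particular solution: y = 3 - 2e^(-2x)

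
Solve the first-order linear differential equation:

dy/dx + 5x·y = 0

Using integrating factor method:

General solution: y = Ce^(-5x^2/2)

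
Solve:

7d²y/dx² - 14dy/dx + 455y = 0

Characteristic equation: 7r² - 14r + 455 = 0
Divide by 7: r² - 2r + 65 = 0
Roots: r = 1 ± 8i (complex conjugates)
General solution: y = e^x(C₁cos(8x) + C₂sin(8x))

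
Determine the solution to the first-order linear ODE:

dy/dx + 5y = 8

Using integrating factor method:

General solution: y = 8/5 + Ce^(-5x)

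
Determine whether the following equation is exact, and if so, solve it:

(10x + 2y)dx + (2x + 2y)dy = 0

Verify exactness: ∂M/∂y = ∂N/∂x ✓
Find F(x,y) such that ∂F/∂x = M, ∂F/∂y = N
Solution: 5x² + 2xy + y² = C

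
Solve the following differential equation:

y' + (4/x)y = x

Using integrating factor method:

General solution: y = (1/6)x^2 + Cx^(-4)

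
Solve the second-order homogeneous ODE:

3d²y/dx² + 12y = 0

Characteristic equation: 3r² + 12 = 0
Divide by 3: r² + 4 = 0
Roots: r = ±2i (complex conjugates)
General solution: y = C₁cos(2x) + C₂sin(2x)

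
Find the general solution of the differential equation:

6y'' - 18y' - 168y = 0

Characteristic equation: 6r² - 18r - 168 = 0
Divide by 6: r² - 3r - 28 = 0
Roots: r = 7, -4 (distinct real)
General solution: y = C₁e^(7x) + C₂e^(-4x)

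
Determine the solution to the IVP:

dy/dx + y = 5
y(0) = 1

General solution: y = 5 + Ce^(-x)
Applying y(0) = 1: C = 1 - 5 = -4
Particular solution: y = 5 - 4e^(-x)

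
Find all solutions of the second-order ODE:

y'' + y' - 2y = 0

Characteristic equation: r² + r - 2 = 0
Roots: r = 1, -2 (distinct real)
General solution: y = C₁e^x + C₂e^(-2x)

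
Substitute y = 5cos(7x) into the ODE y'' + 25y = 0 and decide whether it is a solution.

Verification:
y'' = -245cos(7x)
y'' + 25y ≠ 0 (frequency mismatch: got 49 instead of 25)

No, it is not a solution.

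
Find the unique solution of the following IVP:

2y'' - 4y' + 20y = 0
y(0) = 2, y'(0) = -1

General solution: y = e^x(C₁cos(3x) + C₂sin(3x))
Complex roots r = 1 ± 3i
Applying ICs: C₁ = 2, C₂ = -1
Particular solution: y = e^x(2cos(3x) - sin(3x))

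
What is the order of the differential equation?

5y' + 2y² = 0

The order is 1 (highest derivative is of order 1).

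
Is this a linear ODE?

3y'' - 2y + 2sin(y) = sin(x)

No. Nonlinear (sin(y) is nonlinear in y)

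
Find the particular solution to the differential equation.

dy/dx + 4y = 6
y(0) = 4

General solution: y = 3/2 + Ce^(-4x)
Applying y(0) = 4: C = 4 - 3/2 = 5/2
Particular solution: y = 3/2 + (5/2)e^(-4x)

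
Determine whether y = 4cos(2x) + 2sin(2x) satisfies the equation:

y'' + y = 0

Verification:
y'' = -16cos(2x) - 8sin(2x)
y'' + y ≠ 0 (frequency mismatch: got 4 instead of 1)

No, it is not a solution.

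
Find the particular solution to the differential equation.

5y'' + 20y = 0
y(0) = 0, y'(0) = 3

General solution: y = C₁cos(2x) + C₂sin(2x)
Complex roots r = ±2i
Applying ICs: C₁ = 0, C₂ = 3/2
Particular solution: y = (3/2)sin(2x)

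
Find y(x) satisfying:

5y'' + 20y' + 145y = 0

Characteristic equation: 5r² + 20r + 145 = 0
Divide by 5: r² + 4r + 29 = 0
Roots: r = -2 ± 5i (complex conjugates)
General solution: y = e^(-2x)(C₁cos(5x) + C₂sin(5x))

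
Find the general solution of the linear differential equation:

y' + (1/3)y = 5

Using integrating factor method:

General solution: y = 15 + Ce^(-x/3)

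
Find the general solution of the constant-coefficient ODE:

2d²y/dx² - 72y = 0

Characteristic equation: 2r² - 72 = 0
Divide by 2: r² - 36 = 0
Roots: r = 6, -6 (distinct real)
General solution: y = C₁e^(6x) + C₂e^(-6x)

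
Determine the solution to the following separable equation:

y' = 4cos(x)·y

Separating variables and integrating:
ln|y| = 4sin(x) + C

General solution: y = Ce^(4sin(x))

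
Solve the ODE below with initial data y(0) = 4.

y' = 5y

General solution: y = Ce^(5x)
Applying IC y(0) = 4:
Particular solution: y = 4e^(5x)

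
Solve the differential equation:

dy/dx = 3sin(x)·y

Separating variables and integrating:
ln|y| = -3cos(x) + C

General solution: y = Ce^(-3cos(x))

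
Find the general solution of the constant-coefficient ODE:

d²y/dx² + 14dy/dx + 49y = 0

Characteristic equation: r² + 14r + 49 = 0
Factored: (r + 7)² = 0
Repeated root: r = -7
General solution: y = (C₁ + C₂x)e^(-7x)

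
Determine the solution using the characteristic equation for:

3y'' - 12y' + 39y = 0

Characteristic equation: 3r² - 12r + 39 = 0
Divide by 3: r² - 4r + 13 = 0
Roots: r = 2 ± 3i (complex conjugates)
General solution: y = e^(2x)(C₁cos(3x) + C₂sin(3x))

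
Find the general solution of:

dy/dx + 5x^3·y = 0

Using integrating factor method:

General solution: y = Ce^(-5x^4/4)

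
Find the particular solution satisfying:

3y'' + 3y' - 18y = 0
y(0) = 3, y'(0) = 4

General solution: y = C₁e^(2x) + C₂e^(-3x)
Applying ICs: C₁ = 13/5, C₂ = 2/5
Particular solution: y = (13/5)e^(2x) + (2/5)e^(-3x)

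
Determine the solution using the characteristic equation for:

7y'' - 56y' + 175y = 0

Characteristic equation: 7r² - 56r + 175 = 0
Divide by 7: r² - 8r + 25 = 0
Roots: r = 4 ± 3i (complex conjugates)
General solution: y = e^(4x)(C₁cos(3x) + C₂sin(3x))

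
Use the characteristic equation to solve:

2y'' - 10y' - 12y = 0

Characteristic equation: 2r² - 10r - 12 = 0
Divide by 2: r² - 5r - 6 = 0
Roots: r = 6, -1 (distinct real)
General solution: y = C₁e^(6x) + C₂e^(-x)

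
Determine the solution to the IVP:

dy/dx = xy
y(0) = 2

General solution: y = Ce^(x²/2)
Applying IC y(0) = 2:
Particular solution: y = 2e^(x²/2)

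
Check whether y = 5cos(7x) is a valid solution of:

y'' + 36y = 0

Verification:
y'' = -245cos(7x)
y'' + 36y ≠ 0 (frequency mismatch: got 49 instead of 36)

No, it is not a solution.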